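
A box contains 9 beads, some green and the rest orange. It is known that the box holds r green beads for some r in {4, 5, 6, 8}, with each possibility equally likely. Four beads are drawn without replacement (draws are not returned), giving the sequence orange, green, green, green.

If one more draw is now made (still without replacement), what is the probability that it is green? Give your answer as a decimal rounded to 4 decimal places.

Compute the likelihood of the observed sequence for each case: P(data | r = 4) = (5/9)(4/8)(3/7)(2/6) = 5/126; P(data | r = 5) = (4/9)(5/8)(4/7)(3/6) = 5/63; P(data | r = 6) = (3/9)(6/8)(5/7)(4/6) = 5/42; P(data | r = 8) = (1/9)(8/8)(7/7)(6/6) = 1/9.
Multiplying each by its prior: 1/4 · 5/126 = 5/504, 1/4 · 5/63 = 5/252, 1/4 · 5/42 = 5/168, 1/4 · 1/9 = 1/36; with total 11/126.
The posterior is then P(r = 4 | data) = 5/44, P(r = 5 | data) = 5/22, P(r = 6 | data) = 15/44, P(r = 8 | data) = 7/22.
So P(green next | data) = Σ P(green next | H) P(H | data) = (1/5)(5/44) + (2/5)(5/22) + (3/5)(15/44) + (1)(7/22) = 7/11.

0.6364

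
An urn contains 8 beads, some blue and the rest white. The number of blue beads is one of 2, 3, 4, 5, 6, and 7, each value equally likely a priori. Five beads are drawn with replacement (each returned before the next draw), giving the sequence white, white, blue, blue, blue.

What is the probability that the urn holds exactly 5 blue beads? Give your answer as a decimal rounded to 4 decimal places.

Under each hypothesis, the probability of the observed sequence is: P(data | r = 2) = (6/8)(6/8)(2/8)(2/8)(2/8) = 0.0087891; P(data | r = 3) = (5/8)(5/8)(3/8)(3/8)(3/8) = 0.020599; P(data | r = 4) = (4/8)(4/8)(4/8)(4/8)(4/8) = 0.03125; P(data | r = 5) = (3/8)(3/8)(5/8)(5/8)(5/8) = 0.034332; P(data | r = 6) = (2/8)(2/8)(6/8)(6/8)(6/8) = 0.026367; P(data | r = 7) = (1/8)(1/8)(7/8)(7/8)(7/8) = 0.010468.
The prior-weighted likelihoods are 1/6 · 0.0087891 = 0.0014648, 1/6 · 0.020599 = 0.0034332, 1/6 · 0.03125 = 0.0052083, 1/6 · 0.034332 = 0.005722, 1/6 · 0.026367 = 0.0043945, 1/6 · 0.010468 = 0.0017446; with total 0.021968.
So P(r = 5 | data) = (0.005722) / (0.021968) = 0.26048.

0.2605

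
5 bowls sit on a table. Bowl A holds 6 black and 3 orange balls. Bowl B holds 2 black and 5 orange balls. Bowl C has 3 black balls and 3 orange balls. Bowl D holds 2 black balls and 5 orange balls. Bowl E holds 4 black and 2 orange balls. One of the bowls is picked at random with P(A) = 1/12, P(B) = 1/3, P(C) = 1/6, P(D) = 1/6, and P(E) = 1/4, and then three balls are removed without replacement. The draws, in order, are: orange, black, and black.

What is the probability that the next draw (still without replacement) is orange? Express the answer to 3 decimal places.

Compute the likelihood of the observed sequence for each case: P(data | bowl A) = (3/9)(6/8)(5/7) = 0.17857; P(data | bowl B) = (5/7)(2/6)(1/5) = 0.047619; P(data | bowl C) = (3/6)(3/5)(2/4) = 0.15; P(data | bowl D) = (5/7)(2/6)(1/5) = 0.047619; P(data | bowl E) = (2/6)(4/5)(3/4) = 0.2.
Multiplying each by its prior: 1/12 · 0.17857 = 0.014881, 1/3 · 0.047619 = 0.015873, 1/6 · 0.15 = 0.025, 1/6 · 0.047619 = 0.0079365, 1/4 · 0.2 = 0.05; summing to 0.11369.
Dividing through by the total gives posterior P(bowl A | data) = 0.13089, P(bowl B | data) = 0.13962, P(bowl C | data) = 0.2199, P(bowl D | data) = 0.069808, P(bowl E | data) = 0.43979.
The predictive probability is P(orange next | data) = (1/3)(0.13089) + (1)(0.13962) + (2/3)(0.2199) + (1)(0.069808) + (1/3)(0.43979) = 0.54625.

0.546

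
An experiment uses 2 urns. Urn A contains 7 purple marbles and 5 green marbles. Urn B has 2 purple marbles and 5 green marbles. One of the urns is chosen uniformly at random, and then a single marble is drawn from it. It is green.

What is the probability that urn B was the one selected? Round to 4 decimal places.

Under each hypothesis, the probability of this draw is: P(data | urn A) = (5/12) = 5/12; P(data | urn B) = (5/7) = 5/7.
Multiplying each by its prior: 1/2 · 5/12 = 5/24, 1/2 · 5/7 = 5/14; these sum to 95/168.
Hence P(urn B | data) = (5/14) / (95/168) = 12/19.

0.6316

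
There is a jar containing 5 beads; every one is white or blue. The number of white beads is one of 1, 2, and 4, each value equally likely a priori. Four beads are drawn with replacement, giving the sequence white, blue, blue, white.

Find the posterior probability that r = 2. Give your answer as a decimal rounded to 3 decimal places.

Compute the likelihood of the observed sequence for each case: P(data | r = 1) = (1/5)(4/5)(4/5)(1/5) = 0.0256; P(data | r = 2) = (2/5)(3/5)(3/5)(2/5) = 0.0576; P(data | r = 4) = (4/5)(1/5)(1/5)(4/5) = 0.0256.
The prior-weighted likelihoods are 1/3 · 0.0256 = 0.0085333, 1/3 · 0.0576 = 0.0192, 1/3 · 0.0256 = 0.0085333; these sum to 0.036267.
By Bayes' rule, P(r = 2 | data) = (0.0192) / (0.036267) = 0.52941.

0.529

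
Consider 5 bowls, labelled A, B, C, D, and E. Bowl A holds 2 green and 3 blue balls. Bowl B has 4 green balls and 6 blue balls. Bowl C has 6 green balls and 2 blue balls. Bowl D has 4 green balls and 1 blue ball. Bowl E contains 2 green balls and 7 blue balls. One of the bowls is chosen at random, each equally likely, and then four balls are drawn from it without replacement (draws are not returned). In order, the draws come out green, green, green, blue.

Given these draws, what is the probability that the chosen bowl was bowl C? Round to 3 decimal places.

Compute the likelihood of the observed sequence for each case: P(data | bowl A) = (2/5)(1/4)(0/3) = 0; P(data | bowl B) = (4/10)(3/9)(2/8)(6/7) = 1/35; P(data | bowl C) = (6/8)(5/7)(4/6)(2/5) = 1/7; P(data | bowl D) = (4/5)(3/4)(2/3)(1/2) = 1/5; P(data | bowl E) = (2/9)(1/8)(0/7) = 0.
Weighting by the prior gives 1/5 · 0 = 0, 1/5 · 1/35 = 1/175, 1/5 · 1/7 = 1/35, 1/5 · 1/5 = 1/25, 1/5 · 0 = 0; these sum to 13/175.
Therefore the posterior P(bowl C | data) = (1/35) / (13/175) = 5/13.

0.385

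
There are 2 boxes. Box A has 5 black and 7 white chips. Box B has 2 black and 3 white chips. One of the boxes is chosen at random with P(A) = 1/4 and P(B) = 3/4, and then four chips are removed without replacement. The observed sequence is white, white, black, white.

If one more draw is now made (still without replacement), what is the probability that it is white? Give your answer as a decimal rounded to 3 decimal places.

Compute the likelihood of the observed sequence for each case: P(data | box A) = (7/12)(6/11)(5/10)(5/9) = 0.088384; P(data | box B) = (3/5)(2/4)(2/3)(1/2) = 0.1.
The prior-weighted likelihoods are 1/4 · 0.088384 = 0.022096, 3/4 · 0.1 = 0.075; with total 0.097096.
Dividing through by the total gives posterior P(box A | data) = 0.22757, P(box B | data) = 0.77243.
So P(white next | data) = Σ P(white next | H) P(H | data) = (1/2)(0.22757) + (0)(0.77243) = 0.11378.

0.114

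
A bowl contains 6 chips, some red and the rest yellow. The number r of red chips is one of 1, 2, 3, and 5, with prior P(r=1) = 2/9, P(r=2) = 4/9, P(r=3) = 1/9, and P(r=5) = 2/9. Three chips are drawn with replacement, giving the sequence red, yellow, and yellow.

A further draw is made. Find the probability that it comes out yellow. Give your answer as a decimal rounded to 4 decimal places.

Under each hypothesis, the probability of the observed sequence is: P(data | r = 1) = (1/6)(5/6)(5/6) = 0.11574; P(data | r = 2) = (2/6)(4/6)(4/6) = 0.14815; P(data | r = 3) = (3/6)(3/6)(3/6) = 0.125; P(data | r = 5) = (5/6)(1/6)(1/6) = 0.023148.
Weighting by the prior gives 2/9 · 0.11574 = 0.02572, 4/9 · 0.14815 = 0.065844, 1/9 · 0.125 = 0.013889, 2/9 · 0.023148 = 0.005144; summing to 0.1106.
Dividing through by the total gives posterior P(r = 1 | data) = 0.23256, P(r = 2 | data) = 0.59535, P(r = 3 | data) = 0.12558, P(r = 5 | data) = 0.046512.
So P(yellow next | data) = Σ P(yellow next | H) P(H | data) = (5/6)(0.23256) + (2/3)(0.59535) + (1/2)(0.12558) + (1/6)(0.046512) = 0.66124.

0.6612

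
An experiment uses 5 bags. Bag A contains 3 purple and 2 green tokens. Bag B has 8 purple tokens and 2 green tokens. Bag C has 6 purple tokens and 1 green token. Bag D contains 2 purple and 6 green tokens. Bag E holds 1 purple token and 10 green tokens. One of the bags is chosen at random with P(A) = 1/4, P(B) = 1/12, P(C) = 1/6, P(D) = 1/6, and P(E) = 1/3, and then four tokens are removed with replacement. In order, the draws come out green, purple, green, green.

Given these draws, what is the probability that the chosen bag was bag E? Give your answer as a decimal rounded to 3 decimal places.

The likelihood of the observed sequence under each hypothesis: P(data | bag A) = (2/5)(3/5)(2/5)(2/5) = 0.0384; P(data | bag B) = (2/10)(8/10)(2/10)(2/10) = 0.0064; P(data | bag C) = (1/7)(6/7)(1/7)(1/7) = 0.002499; P(data | bag D) = (6/8)(2/8)(6/8)(6/8) = 0.10547; P(data | bag E) = (10/11)(1/11)(10/11)(10/11) = 0.068301.
Multiplying each by its prior: 1/4 · 0.0384 = 0.0096, 1/12 · 0.0064 = 0.00053333, 1/6 · 0.002499 = 0.00041649, 1/6 · 0.10547 = 0.017578, 1/3 · 0.068301 = 0.022767; these sum to 0.050895.
By Bayes' rule, P(bag E | data) = (0.022767) / (0.050895) = 0.44733.

0.447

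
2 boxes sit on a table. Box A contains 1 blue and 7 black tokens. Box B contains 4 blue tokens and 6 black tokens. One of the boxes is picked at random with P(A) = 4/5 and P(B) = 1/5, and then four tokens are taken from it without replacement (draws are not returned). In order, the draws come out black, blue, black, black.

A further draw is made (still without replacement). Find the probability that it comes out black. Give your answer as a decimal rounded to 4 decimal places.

The likelihood of the observed sequence under each hypothesis: P(data | box A) = (7/8)(1/7)(6/6)(5/5) = 1/8; P(data | box B) = (6/10)(4/9)(5/8)(4/7) = 2/21.
Weighting by the prior gives 4/5 · 1/8 = 1/10, 1/5 · 2/21 = 2/105; these sum to 5/42.
Dividing through by the total gives posterior P(box A | data) = 21/25, P(box B | data) = 4/25.
So P(black next | data) = Σ P(black next | H) P(H | data) = (1)(21/25) + (1/2)(4/25) = 23/25.

0.9200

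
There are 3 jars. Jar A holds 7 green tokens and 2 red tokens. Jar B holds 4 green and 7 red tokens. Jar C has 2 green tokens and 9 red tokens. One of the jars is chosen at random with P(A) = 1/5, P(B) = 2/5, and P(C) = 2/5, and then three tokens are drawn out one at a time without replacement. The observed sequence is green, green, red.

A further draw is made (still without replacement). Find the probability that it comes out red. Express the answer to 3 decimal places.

Compute the likelihood of the observed sequence for each case: P(data | jar A) = (7/9)(6/8)(2/7) = 1/6; P(data | jar B) = (4/11)(3/10)(7/9) = 14/165; P(data | jar C) = (2/11)(1/10)(9/9) = 1/55.
Weighting by the prior gives 1/5 · 1/6 = 1/30, 2/5 · 14/165 = 28/825, 2/5 · 1/55 = 2/275; summing to 41/550.
The posterior is then P(jar A | data) = 55/123, P(jar B | data) = 56/123, P(jar C | data) = 4/41.
Averaging over the posterior, P(red next | data) = (1/6)(55/123) + (3/4)(56/123) + (1)(4/41) = 379/738.

0.514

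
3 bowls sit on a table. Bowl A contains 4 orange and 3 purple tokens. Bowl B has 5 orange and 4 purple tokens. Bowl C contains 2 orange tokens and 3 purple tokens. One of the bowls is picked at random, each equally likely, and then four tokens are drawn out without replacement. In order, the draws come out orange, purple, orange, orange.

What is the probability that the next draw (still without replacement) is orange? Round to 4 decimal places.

0.3654

Compute the likelihood of the observed sequence for each case: P(data | bowl A) = (4/7)(3/6)(3/5)(2/4) = 3/35; P(data | bowl B) = (5/9)(4/8)(4/7)(3/6) = 5/63; P(data | bowl C) = (2/5)(3/4)(1/3)(0/2) = 0.
Multiplying each by its prior: 1/3 · 3/35 = 1/35, 1/3 · 5/63 = 5/189, 1/3 · 0 = 0; summing to 52/945.
Normalising, the posterior is P(bowl A | data) = 27/52, P(bowl B | data) = 25/52, P(bowl C | data) = 0.
Averaging over the posterior, P(orange next | data) = (1/3)(27/52) + (2/5)(25/52) = 19/52.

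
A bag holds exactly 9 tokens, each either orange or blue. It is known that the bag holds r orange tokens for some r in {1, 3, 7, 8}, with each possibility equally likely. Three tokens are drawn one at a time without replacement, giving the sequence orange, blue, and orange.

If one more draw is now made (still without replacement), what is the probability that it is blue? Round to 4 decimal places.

0.2500

Compute the likelihood of the observed sequence for each case: P(data | r = 1) = (1/9)(8/8)(0/7) = 0; P(data | r = 3) = (3/9)(6/8)(2/7) = 1/14; P(data | r = 7) = (7/9)(2/8)(6/7) = 1/6; P(data | r = 8) = (8/9)(1/8)(7/7) = 1/9.
Multiplying each by its prior: 1/4 · 0 = 0, 1/4 · 1/14 = 1/56, 1/4 · 1/6 = 1/24, 1/4 · 1/9 = 1/36; with total 11/126.
Dividing through by the total gives posterior P(r = 1 | data) = 0, P(r = 3 | data) = 9/44, P(r = 7 | data) = 21/44, P(r = 8 | data) = 7/22.
Averaging over the posterior, P(blue next | data) = (5/6)(9/44) + (1/6)(21/44) + (0)(7/22) = 1/4.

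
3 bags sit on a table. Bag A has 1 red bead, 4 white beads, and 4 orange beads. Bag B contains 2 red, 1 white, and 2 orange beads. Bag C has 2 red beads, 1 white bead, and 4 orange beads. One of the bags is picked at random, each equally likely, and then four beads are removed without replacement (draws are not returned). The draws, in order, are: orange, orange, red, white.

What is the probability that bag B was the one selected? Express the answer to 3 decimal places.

Under each hypothesis, the probability of the observed sequence is: P(data | bag A) = (4/9)(3/8)(1/7)(4/6) = 1/63; P(data | bag B) = (2/5)(1/4)(2/3)(1/2) = 1/30; P(data | bag C) = (4/7)(3/6)(2/5)(1/4) = 1/35.
Multiplying each by its prior: 1/3 · 1/63 = 1/189, 1/3 · 1/30 = 1/90, 1/3 · 1/35 = 1/105; with total 7/270.
Therefore the posterior P(bag B | data) = (1/90) / (7/270) = 3/7.

0.429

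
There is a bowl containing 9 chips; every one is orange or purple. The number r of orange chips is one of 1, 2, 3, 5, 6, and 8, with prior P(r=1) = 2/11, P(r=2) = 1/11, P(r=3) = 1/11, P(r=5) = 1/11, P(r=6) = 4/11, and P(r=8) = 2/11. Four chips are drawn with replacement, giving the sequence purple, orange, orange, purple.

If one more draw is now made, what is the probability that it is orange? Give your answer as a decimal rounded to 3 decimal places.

0.552

For each hypothesis, P(data | H) works out to: P(data | r = 1) = (8/9)(1/9)(1/9)(8/9) = 0.0097546; P(data | r = 2) = (7/9)(2/9)(2/9)(7/9) = 0.029873; P(data | r = 3) = (6/9)(3/9)(3/9)(6/9) = 0.049383; P(data | r = 5) = (4/9)(5/9)(5/9)(4/9) = 0.060966; P(data | r = 6) = (3/9)(6/9)(6/9)(3/9) = 0.049383; P(data | r = 8) = (1/9)(8/9)(8/9)(1/9) = 0.0097546.
Weighting by the prior gives 2/11 · 0.0097546 = 0.0017736, 1/11 · 0.029873 = 0.0027158, 1/11 · 0.049383 = 0.0044893, 1/11 · 0.060966 = 0.0055424, 4/11 · 0.049383 = 0.017957, 2/11 · 0.0097546 = 0.0017736; summing to 0.034252.
The posterior is then P(r = 1 | data) = 0.05178, P(r = 2 | data) = 0.079288, P(r = 3 | data) = 0.13107, P(r = 5 | data) = 0.16181, P(r = 6 | data) = 0.52427, P(r = 8 | data) = 0.05178.
Averaging over the posterior, P(orange next | data) = (1/9)(0.05178) + (2/9)(0.079288) + (1/3)(0.13107) + (5/9)(0.16181) + (2/3)(0.52427) + (8/9)(0.05178) = 0.5525.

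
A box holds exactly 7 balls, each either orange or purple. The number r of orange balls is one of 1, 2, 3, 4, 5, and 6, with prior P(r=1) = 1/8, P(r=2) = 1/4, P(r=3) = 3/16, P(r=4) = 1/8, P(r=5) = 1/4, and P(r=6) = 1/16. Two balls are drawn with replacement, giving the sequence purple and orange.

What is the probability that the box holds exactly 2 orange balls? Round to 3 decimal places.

0.253

The likelihood of the observed sequence under each hypothesis: P(data | r = 1) = (6/7)(1/7) = 6/49; P(data | r = 2) = (5/7)(2/7) = 10/49; P(data | r = 3) = (4/7)(3/7) = 12/49; P(data | r = 4) = (3/7)(4/7) = 12/49; P(data | r = 5) = (2/7)(5/7) = 10/49; P(data | r = 6) = (1/7)(6/7) = 6/49.
The prior-weighted likelihoods are 1/8 · 6/49 = 3/196, 1/4 · 10/49 = 5/98, 3/16 · 12/49 = 9/196, 1/8 · 12/49 = 3/98, 1/4 · 10/49 = 5/98, 1/16 · 6/49 = 3/392; these sum to 79/392.
Hence P(r = 2 | data) = (5/98) / (79/392) = 20/79.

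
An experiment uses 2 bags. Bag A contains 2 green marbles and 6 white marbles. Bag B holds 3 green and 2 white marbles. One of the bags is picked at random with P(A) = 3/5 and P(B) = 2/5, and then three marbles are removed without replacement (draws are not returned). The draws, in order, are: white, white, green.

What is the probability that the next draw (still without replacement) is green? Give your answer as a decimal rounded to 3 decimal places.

For each hypothesis, P(data | H) works out to: P(data | bag A) = (6/8)(5/7)(2/6) = 5/28; P(data | bag B) = (2/5)(1/4)(3/3) = 1/10.
Multiplying each by its prior: 3/5 · 5/28 = 3/28, 2/5 · 1/10 = 1/25; with total 103/700.
Dividing through by the total gives posterior P(bag A | data) = 75/103, P(bag B | data) = 28/103.
So P(green next | data) = Σ P(green next | H) P(H | data) = (1/5)(75/103) + (1)(28/103) = 43/103.

0.417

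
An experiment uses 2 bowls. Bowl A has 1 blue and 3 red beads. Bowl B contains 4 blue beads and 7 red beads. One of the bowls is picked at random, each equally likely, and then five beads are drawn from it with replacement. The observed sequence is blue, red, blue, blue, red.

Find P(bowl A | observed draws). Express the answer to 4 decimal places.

0.3110

Under each hypothesis, the probability of the observed sequence is: P(data | bowl A) = (1/4)(3/4)(1/4)(1/4)(3/4) = 0.0087891; P(data | bowl B) = (4/11)(7/11)(4/11)(4/11)(7/11) = 0.019472.
Weighting by the prior gives 1/2 · 0.0087891 = 0.0043945, 1/2 · 0.019472 = 0.009736; these sum to 0.014131.
By Bayes' rule, P(bowl A | data) = (0.0043945) / (0.014131) = 0.31099.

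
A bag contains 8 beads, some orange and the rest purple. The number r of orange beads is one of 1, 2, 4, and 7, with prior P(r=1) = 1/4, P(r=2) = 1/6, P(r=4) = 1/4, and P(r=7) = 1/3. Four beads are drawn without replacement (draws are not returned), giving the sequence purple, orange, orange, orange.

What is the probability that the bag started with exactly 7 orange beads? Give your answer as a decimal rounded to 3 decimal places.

Under each hypothesis, the probability of the observed sequence is: P(data | r = 1) = (7/8)(1/7)(0/6) = 0; P(data | r = 2) = (6/8)(2/7)(1/6)(0/5) = 0; P(data | r = 4) = (4/8)(4/7)(3/6)(2/5) = 2/35; P(data | r = 7) = (1/8)(7/7)(6/6)(5/5) = 1/8.
The prior-weighted likelihoods are 1/4 · 0 = 0, 1/6 · 0 = 0, 1/4 · 2/35 = 1/70, 1/3 · 1/8 = 1/24; with total 47/840.
Hence P(r = 7 | data) = (1/24) / (47/840) = 35/47.

0.745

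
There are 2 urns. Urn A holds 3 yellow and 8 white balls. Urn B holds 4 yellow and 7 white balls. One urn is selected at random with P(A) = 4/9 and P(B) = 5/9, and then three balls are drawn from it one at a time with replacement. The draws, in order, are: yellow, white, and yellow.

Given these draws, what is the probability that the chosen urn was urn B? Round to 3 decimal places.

0.660

Compute the likelihood of the observed sequence for each case: P(data | urn A) = (3/11)(8/11)(3/11) = 0.054095; P(data | urn B) = (4/11)(7/11)(4/11) = 0.084147.
Weighting by the prior gives 4/9 · 0.054095 = 0.024042, 5/9 · 0.084147 = 0.046748; with total 0.070791.
Hence P(urn B | data) = (0.046748) / (0.070791) = 0.66038.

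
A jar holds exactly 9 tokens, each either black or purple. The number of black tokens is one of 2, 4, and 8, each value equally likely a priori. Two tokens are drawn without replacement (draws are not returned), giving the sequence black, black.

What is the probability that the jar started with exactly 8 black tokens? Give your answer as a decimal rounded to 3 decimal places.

Compute the likelihood of the observed sequence for each case: P(data | r = 2) = (2/9)(1/8) = 1/36; P(data | r = 4) = (4/9)(3/8) = 1/6; P(data | r = 8) = (8/9)(7/8) = 7/9.
Multiplying each by its prior: 1/3 · 1/36 = 1/108, 1/3 · 1/6 = 1/18, 1/3 · 7/9 = 7/27; with total 35/108.
So P(r = 8 | data) = (7/27) / (35/108) = 4/5.

0.800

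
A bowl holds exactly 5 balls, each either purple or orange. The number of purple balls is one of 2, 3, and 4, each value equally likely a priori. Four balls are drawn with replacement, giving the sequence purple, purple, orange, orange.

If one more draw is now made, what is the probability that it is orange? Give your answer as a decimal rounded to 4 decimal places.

0.4455

Under each hypothesis, the probability of the observed sequence is: P(data | r = 2) = (2/5)(2/5)(3/5)(3/5) = 0.0576; P(data | r = 3) = (3/5)(3/5)(2/5)(2/5) = 0.0576; P(data | r = 4) = (4/5)(4/5)(1/5)(1/5) = 0.0256.
Weighting by the prior gives 1/3 · 0.0576 = 0.0192, 1/3 · 0.0576 = 0.0192, 1/3 · 0.0256 = 0.0085333; summing to 0.046933.
Dividing through by the total gives posterior P(r = 2 | data) = 0.40909, P(r = 3 | data) = 0.40909, P(r = 4 | data) = 0.18182.
The predictive probability is P(orange next | data) = (3/5)(0.40909) + (2/5)(0.40909) + (1/5)(0.18182) = 0.44545.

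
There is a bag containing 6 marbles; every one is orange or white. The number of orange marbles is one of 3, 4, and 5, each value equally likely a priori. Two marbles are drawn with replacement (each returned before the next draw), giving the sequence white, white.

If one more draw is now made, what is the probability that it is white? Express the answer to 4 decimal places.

Under each hypothesis, the probability of the observed sequence is: P(data | r = 3) = (3/6)(3/6) = 1/4; P(data | r = 4) = (2/6)(2/6) = 1/9; P(data | r = 5) = (1/6)(1/6) = 1/36.
Weighting by the prior gives 1/3 · 1/4 = 1/12, 1/3 · 1/9 = 1/27, 1/3 · 1/36 = 1/108; these sum to 7/54.
The posterior is then P(r = 3 | data) = 9/14, P(r = 4 | data) = 2/7, P(r = 5 | data) = 1/14.
So P(white next | data) = Σ P(white next | H) P(H | data) = (1/2)(9/14) + (1/3)(2/7) + (1/6)(1/14) = 3/7.

0.4286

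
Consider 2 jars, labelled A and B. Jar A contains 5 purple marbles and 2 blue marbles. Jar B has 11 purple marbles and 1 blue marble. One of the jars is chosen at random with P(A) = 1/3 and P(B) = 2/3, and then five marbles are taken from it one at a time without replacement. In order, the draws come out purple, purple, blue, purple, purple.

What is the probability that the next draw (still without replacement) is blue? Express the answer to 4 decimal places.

Compute the likelihood of the observed sequence for each case: P(data | jar A) = (5/7)(4/6)(2/5)(3/4)(2/3) = 2/21; P(data | jar B) = (11/12)(10/11)(1/10)(9/9)(8/8) = 1/12.
Weighting by the prior gives 1/3 · 2/21 = 2/63, 2/3 · 1/12 = 1/18; summing to 11/126.
Dividing through by the total gives posterior P(jar A | data) = 4/11, P(jar B | data) = 7/11.
So P(blue next | data) = Σ P(blue next | H) P(H | data) = (1/2)(4/11) + (0)(7/11) = 2/11.

0.1818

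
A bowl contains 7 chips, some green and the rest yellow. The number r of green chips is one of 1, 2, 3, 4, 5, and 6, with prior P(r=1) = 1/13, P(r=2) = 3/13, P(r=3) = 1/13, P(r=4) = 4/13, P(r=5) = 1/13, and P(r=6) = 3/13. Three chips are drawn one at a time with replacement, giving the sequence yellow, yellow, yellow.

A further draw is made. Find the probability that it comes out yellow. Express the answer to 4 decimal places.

0.6958

Compute the likelihood of the observed sequence for each case: P(data | r = 1) = (6/7)(6/7)(6/7) = 0.62974; P(data | r = 2) = (5/7)(5/7)(5/7) = 0.36443; P(data | r = 3) = (4/7)(4/7)(4/7) = 0.18659; P(data | r = 4) = (3/7)(3/7)(3/7) = 0.078717; P(data | r = 5) = (2/7)(2/7)(2/7) = 0.023324; P(data | r = 6) = (1/7)(1/7)(1/7) = 0.0029155.
Multiplying each by its prior: 1/13 · 0.62974 = 0.048441, 3/13 · 0.36443 = 0.0841, 1/13 · 0.18659 = 0.014353, 4/13 · 0.078717 = 0.024221, 1/13 · 0.023324 = 0.0017941, 3/13 · 0.0029155 = 0.0006728; with total 0.17358.
Normalising, the posterior is P(r = 1 | data) = 0.27907, P(r = 2 | data) = 0.4845, P(r = 3 | data) = 0.082687, P(r = 4 | data) = 0.13953, P(r = 5 | data) = 0.010336, P(r = 6 | data) = 0.003876.
Averaging over the posterior, P(yellow next | data) = (6/7)(0.27907) + (5/7)(0.4845) + (4/7)(0.082687) + (3/7)(0.13953) + (2/7)(0.010336) + (1/7)(0.003876) = 0.69583.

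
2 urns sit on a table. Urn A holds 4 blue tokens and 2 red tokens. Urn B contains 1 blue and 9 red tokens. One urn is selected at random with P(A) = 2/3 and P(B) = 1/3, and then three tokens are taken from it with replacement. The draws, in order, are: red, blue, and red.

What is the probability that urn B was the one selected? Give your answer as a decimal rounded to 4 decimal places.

The likelihood of the observed sequence under each hypothesis: P(data | urn A) = (2/6)(4/6)(2/6) = 0.074074; P(data | urn B) = (9/10)(1/10)(9/10) = 0.081.
Weighting by the prior gives 2/3 · 0.074074 = 0.049383, 1/3 · 0.081 = 0.027; these sum to 0.076383.
By Bayes' rule, P(urn B | data) = (0.027) / (0.076383) = 0.35348.

0.3535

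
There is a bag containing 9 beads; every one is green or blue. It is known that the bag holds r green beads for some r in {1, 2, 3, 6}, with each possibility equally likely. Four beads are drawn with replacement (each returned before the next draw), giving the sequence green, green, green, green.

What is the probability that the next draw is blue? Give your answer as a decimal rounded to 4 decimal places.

0.3582

The likelihood of the observed sequence under each hypothesis: P(data | r = 1) = (1/9)(1/9)(1/9)(1/9) = 0.00015242; P(data | r = 2) = (2/9)(2/9)(2/9)(2/9) = 0.0024387; P(data | r = 3) = (3/9)(3/9)(3/9)(3/9) = 0.012346; P(data | r = 6) = (6/9)(6/9)(6/9)(6/9) = 0.19753.
Weighting by the prior gives 1/4 · 0.00015242 = 3.8104e-05, 1/4 · 0.0024387 = 0.00060966, 1/4 · 0.012346 = 0.0030864, 1/4 · 0.19753 = 0.049383; these sum to 0.053117.
The posterior is then P(r = 1 | data) = 0.00071736, P(r = 2 | data) = 0.011478, P(r = 3 | data) = 0.058106, P(r = 6 | data) = 0.9297.
Averaging over the posterior, P(blue next | data) = (8/9)(0.00071736) + (7/9)(0.011478) + (2/3)(0.058106) + (1/3)(0.9297) = 0.3582.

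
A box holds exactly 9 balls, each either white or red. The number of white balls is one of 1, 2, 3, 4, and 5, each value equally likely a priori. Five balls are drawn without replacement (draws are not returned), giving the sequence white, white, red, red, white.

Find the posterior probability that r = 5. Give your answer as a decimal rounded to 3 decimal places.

Compute the likelihood of the observed sequence for each case: P(data | r = 1) = (1/9)(0/8) = 0; P(data | r = 2) = (2/9)(1/8)(7/7)(6/6)(0/5) = 0; P(data | r = 3) = (3/9)(2/8)(6/7)(5/6)(1/5) = 0.011905; P(data | r = 4) = (4/9)(3/8)(5/7)(4/6)(2/5) = 0.031746; P(data | r = 5) = (5/9)(4/8)(4/7)(3/6)(3/5) = 0.047619.
Weighting by the prior gives 1/5 · 0 = 0, 1/5 · 0 = 0, 1/5 · 0.011905 = 0.002381, 1/5 · 0.031746 = 0.0063492, 1/5 · 0.047619 = 0.0095238; with total 0.018254.
So P(r = 5 | data) = (0.0095238) / (0.018254) = 0.52174.

0.522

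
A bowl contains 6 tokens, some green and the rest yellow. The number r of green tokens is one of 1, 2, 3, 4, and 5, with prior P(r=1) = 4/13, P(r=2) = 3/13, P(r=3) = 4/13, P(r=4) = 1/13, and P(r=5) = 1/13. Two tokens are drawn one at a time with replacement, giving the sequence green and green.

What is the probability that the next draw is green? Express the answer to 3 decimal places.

For each hypothesis, P(data | H) works out to: P(data | r = 1) = (1/6)(1/6) = 1/36; P(data | r = 2) = (2/6)(2/6) = 1/9; P(data | r = 3) = (3/6)(3/6) = 1/4; P(data | r = 4) = (4/6)(4/6) = 4/9; P(data | r = 5) = (5/6)(5/6) = 25/36.
Weighting by the prior gives 4/13 · 1/36 = 1/117, 3/13 · 1/9 = 1/39, 4/13 · 1/4 = 1/13, 1/13 · 4/9 = 4/117, 1/13 · 25/36 = 25/468; summing to 31/156.
The posterior is then P(r = 1 | data) = 4/93, P(r = 2 | data) = 4/31, P(r = 3 | data) = 12/31, P(r = 4 | data) = 16/93, P(r = 5 | data) = 25/93.
Averaging over the posterior, P(green next | data) = (1/6)(4/93) + (1/3)(4/31) + (1/2)(12/31) + (2/3)(16/93) + (5/6)(25/93) = 325/558.

0.582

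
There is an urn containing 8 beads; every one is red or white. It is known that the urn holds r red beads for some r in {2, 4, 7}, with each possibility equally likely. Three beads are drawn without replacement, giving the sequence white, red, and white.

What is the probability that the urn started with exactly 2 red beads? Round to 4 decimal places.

Compute the likelihood of the observed sequence for each case: P(data | r = 2) = (6/8)(2/7)(5/6) = 5/28; P(data | r = 4) = (4/8)(4/7)(3/6) = 1/7; P(data | r = 7) = (1/8)(7/7)(0/6) = 0.
Multiplying each by its prior: 1/3 · 5/28 = 5/84, 1/3 · 1/7 = 1/21, 1/3 · 0 = 0; these sum to 3/28.
Therefore the posterior P(r = 2 | data) = (5/84) / (3/28) = 5/9.

0.5556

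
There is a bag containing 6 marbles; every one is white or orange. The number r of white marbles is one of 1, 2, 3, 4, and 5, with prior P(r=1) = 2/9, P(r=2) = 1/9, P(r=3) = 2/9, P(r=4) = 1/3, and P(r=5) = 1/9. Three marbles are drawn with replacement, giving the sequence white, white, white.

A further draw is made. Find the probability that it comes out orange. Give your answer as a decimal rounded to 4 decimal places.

0.3119

Under each hypothesis, the probability of the observed sequence is: P(data | r = 1) = (1/6)(1/6)(1/6) = 0.0046296; P(data | r = 2) = (2/6)(2/6)(2/6) = 0.037037; P(data | r = 3) = (3/6)(3/6)(3/6) = 0.125; P(data | r = 4) = (4/6)(4/6)(4/6) = 0.2963; P(data | r = 5) = (5/6)(5/6)(5/6) = 0.5787.
The prior-weighted likelihoods are 2/9 · 0.0046296 = 0.0010288, 1/9 · 0.037037 = 0.0041152, 2/9 · 0.125 = 0.027778, 1/3 · 0.2963 = 0.098765, 1/9 · 0.5787 = 0.0643; these sum to 0.19599.
The posterior is then P(r = 1 | data) = 0.0052493, P(r = 2 | data) = 0.020997, P(r = 3 | data) = 0.14173, P(r = 4 | data) = 0.50394, P(r = 5 | data) = 0.32808.
The predictive probability is P(orange next | data) = (5/6)(0.0052493) + (2/3)(0.020997) + (1/2)(0.14173) + (1/3)(0.50394) + (1/6)(0.32808) = 0.3119.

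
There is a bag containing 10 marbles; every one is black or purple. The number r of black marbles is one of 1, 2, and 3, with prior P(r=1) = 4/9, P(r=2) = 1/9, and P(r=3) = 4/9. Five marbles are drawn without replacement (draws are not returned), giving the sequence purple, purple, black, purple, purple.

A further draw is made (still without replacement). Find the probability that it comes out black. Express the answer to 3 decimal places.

0.184

Under each hypothesis, the probability of the observed sequence is: P(data | r = 1) = (9/10)(8/9)(1/8)(7/7)(6/6) = 1/10; P(data | r = 2) = (8/10)(7/9)(2/8)(6/7)(5/6) = 1/9; P(data | r = 3) = (7/10)(6/9)(3/8)(5/7)(4/6) = 1/12.
Multiplying each by its prior: 4/9 · 1/10 = 2/45, 1/9 · 1/9 = 1/81, 4/9 · 1/12 = 1/27; with total 38/405.
Normalising, the posterior is P(r = 1 | data) = 9/19, P(r = 2 | data) = 5/38, P(r = 3 | data) = 15/38.
The predictive probability is P(black next | data) = (0)(9/19) + (1/5)(5/38) + (2/5)(15/38) = 7/38.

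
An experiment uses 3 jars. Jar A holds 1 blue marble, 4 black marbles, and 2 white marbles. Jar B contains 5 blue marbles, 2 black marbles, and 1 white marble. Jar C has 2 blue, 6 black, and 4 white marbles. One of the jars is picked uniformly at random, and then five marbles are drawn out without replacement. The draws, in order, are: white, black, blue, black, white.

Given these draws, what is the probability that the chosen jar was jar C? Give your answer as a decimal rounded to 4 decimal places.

The likelihood of the observed sequence under each hypothesis: P(data | jar A) = (2/7)(4/6)(1/5)(3/4)(1/3) = 0.0095238; P(data | jar B) = (1/8)(2/7)(5/6)(1/5)(0/4) = 0; P(data | jar C) = (4/12)(6/11)(2/10)(5/9)(3/8) = 0.0075758.
The prior-weighted likelihoods are 1/3 · 0.0095238 = 0.0031746, 1/3 · 0 = 0, 1/3 · 0.0075758 = 0.0025253; these sum to 0.0056999.
Therefore the posterior P(jar C | data) = (0.0025253) / (0.0056999) = 0.44304.

0.4430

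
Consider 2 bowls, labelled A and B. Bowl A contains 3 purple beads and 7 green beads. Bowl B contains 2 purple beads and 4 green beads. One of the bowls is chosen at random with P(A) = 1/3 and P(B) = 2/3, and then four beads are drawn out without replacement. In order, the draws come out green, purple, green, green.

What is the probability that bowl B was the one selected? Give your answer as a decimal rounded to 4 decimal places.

0.6809

The likelihood of the observed sequence under each hypothesis: P(data | bowl A) = (7/10)(3/9)(6/8)(5/7) = 1/8; P(data | bowl B) = (4/6)(2/5)(3/4)(2/3) = 2/15.
Weighting by the prior gives 1/3 · 1/8 = 1/24, 2/3 · 2/15 = 4/45; summing to 47/360.
Hence P(bowl B | data) = (4/45) / (47/360) = 32/47.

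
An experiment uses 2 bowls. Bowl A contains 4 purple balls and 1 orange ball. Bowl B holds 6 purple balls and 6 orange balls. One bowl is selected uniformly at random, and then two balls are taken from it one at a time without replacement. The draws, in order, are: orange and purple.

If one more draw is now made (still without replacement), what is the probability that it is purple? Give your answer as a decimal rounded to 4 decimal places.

0.7115

The likelihood of the observed sequence under each hypothesis: P(data | bowl A) = (1/5)(4/4) = 1/5; P(data | bowl B) = (6/12)(6/11) = 3/11.
Weighting by the prior gives 1/2 · 1/5 = 1/10, 1/2 · 3/11 = 3/22; these sum to 13/55.
The posterior is then P(bowl A | data) = 11/26, P(bowl B | data) = 15/26.
Averaging over the posterior, P(purple next | data) = (1)(11/26) + (1/2)(15/26) = 37/52.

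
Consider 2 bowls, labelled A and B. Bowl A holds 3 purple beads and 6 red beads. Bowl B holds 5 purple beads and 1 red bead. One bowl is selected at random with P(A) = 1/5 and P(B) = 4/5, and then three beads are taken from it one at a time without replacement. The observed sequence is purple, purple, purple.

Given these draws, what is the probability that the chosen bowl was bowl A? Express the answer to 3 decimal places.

0.006

For each hypothesis, P(data | H) works out to: P(data | bowl A) = (3/9)(2/8)(1/7) = 1/84; P(data | bowl B) = (5/6)(4/5)(3/4) = 1/2.
Multiplying each by its prior: 1/5 · 1/84 = 1/420, 4/5 · 1/2 = 2/5; these sum to 169/420.
So P(bowl A | data) = (1/420) / (169/420) = 1/169.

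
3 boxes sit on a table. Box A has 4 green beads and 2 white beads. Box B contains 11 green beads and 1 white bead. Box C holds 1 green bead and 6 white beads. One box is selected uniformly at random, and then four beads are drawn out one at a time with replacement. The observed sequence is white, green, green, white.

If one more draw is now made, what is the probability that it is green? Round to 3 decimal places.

Under each hypothesis, the probability of the observed sequence is: P(data | box A) = (2/6)(4/6)(4/6)(2/6) = 0.049383; P(data | box B) = (1/12)(11/12)(11/12)(1/12) = 0.0058353; P(data | box C) = (6/7)(1/7)(1/7)(6/7) = 0.014994.
Weighting by the prior gives 1/3 · 0.049383 = 0.016461, 1/3 · 0.0058353 = 0.0019451, 1/3 · 0.014994 = 0.0049979; these sum to 0.023404.
Dividing through by the total gives posterior P(box A | data) = 0.70334, P(box B | data) = 0.08311, P(box C | data) = 0.21355.
The predictive probability is P(green next | data) = (2/3)(0.70334) + (11/12)(0.08311) + (1/7)(0.21355) = 0.57558.

0.576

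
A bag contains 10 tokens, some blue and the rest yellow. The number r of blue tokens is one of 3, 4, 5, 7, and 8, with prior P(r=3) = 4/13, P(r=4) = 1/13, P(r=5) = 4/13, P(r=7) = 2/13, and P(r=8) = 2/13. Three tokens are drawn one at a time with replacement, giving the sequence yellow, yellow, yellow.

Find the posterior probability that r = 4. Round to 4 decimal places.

0.1001

Under each hypothesis, the probability of the observed sequence is: P(data | r = 3) = (7/10)(7/10)(7/10) = 0.343; P(data | r = 4) = (6/10)(6/10)(6/10) = 0.216; P(data | r = 5) = (5/10)(5/10)(5/10) = 0.125; P(data | r = 7) = (3/10)(3/10)(3/10) = 0.027; P(data | r = 8) = (2/10)(2/10)(2/10) = 0.008.
Multiplying each by its prior: 4/13 · 0.343 = 0.10554, 1/13 · 0.216 = 0.016615, 4/13 · 0.125 = 0.038462, 2/13 · 0.027 = 0.0041538, 2/13 · 0.008 = 0.0012308; with total 0.166.
Hence P(r = 4 | data) = (0.016615) / (0.166) = 0.10009.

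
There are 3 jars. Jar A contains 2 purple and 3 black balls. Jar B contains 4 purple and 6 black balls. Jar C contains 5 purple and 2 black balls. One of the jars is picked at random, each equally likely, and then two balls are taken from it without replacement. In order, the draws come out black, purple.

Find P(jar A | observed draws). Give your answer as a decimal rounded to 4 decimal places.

Under each hypothesis, the probability of the observed sequence is: P(data | jar A) = (3/5)(2/4) = 3/10; P(data | jar B) = (6/10)(4/9) = 4/15; P(data | jar C) = (2/7)(5/6) = 5/21.
The prior-weighted likelihoods are 1/3 · 3/10 = 1/10, 1/3 · 4/15 = 4/45, 1/3 · 5/21 = 5/63; summing to 169/630.
By Bayes' rule, P(jar A | data) = (1/10) / (169/630) = 63/169.

0.3728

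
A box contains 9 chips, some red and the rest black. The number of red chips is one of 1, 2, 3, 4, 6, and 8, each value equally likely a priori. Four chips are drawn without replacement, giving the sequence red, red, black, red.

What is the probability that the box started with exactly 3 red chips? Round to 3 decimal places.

0.042

For each hypothesis, P(data | H) works out to: P(data | r = 1) = (1/9)(0/8) = 0; P(data | r = 2) = (2/9)(1/8)(7/7)(0/6) = 0; P(data | r = 3) = (3/9)(2/8)(6/7)(1/6) = 0.011905; P(data | r = 4) = (4/9)(3/8)(5/7)(2/6) = 0.039683; P(data | r = 6) = (6/9)(5/8)(3/7)(4/6) = 0.11905; P(data | r = 8) = (8/9)(7/8)(1/7)(6/6) = 0.11111.
The prior-weighted likelihoods are 1/6 · 0 = 0, 1/6 · 0 = 0, 1/6 · 0.011905 = 0.0019841, 1/6 · 0.039683 = 0.0066138, 1/6 · 0.11905 = 0.019841, 1/6 · 0.11111 = 0.018519; with total 0.046958.
Hence P(r = 3 | data) = (0.0019841) / (0.046958) = 0.042254.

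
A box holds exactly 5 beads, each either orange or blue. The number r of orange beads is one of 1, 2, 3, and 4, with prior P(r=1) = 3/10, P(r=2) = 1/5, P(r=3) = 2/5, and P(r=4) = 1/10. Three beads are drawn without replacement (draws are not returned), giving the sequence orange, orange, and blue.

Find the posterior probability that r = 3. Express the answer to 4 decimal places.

0.6667

The likelihood of the observed sequence under each hypothesis: P(data | r = 1) = (1/5)(0/4) = 0; P(data | r = 2) = (2/5)(1/4)(3/3) = 1/10; P(data | r = 3) = (3/5)(2/4)(2/3) = 1/5; P(data | r = 4) = (4/5)(3/4)(1/3) = 1/5.
Multiplying each by its prior: 3/10 · 0 = 0, 1/5 · 1/10 = 1/50, 2/5 · 1/5 = 2/25, 1/10 · 1/5 = 1/50; these sum to 3/25.
Hence P(r = 3 | data) = (2/25) / (3/25) = 2/3.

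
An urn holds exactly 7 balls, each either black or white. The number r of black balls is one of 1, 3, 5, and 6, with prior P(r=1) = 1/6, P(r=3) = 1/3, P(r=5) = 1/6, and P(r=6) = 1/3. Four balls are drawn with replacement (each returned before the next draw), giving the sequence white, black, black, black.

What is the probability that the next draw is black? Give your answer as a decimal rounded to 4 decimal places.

Compute the likelihood of the observed sequence for each case: P(data | r = 1) = (6/7)(1/7)(1/7)(1/7) = 0.002499; P(data | r = 3) = (4/7)(3/7)(3/7)(3/7) = 0.044981; P(data | r = 5) = (2/7)(5/7)(5/7)(5/7) = 0.10412; P(data | r = 6) = (1/7)(6/7)(6/7)(6/7) = 0.089963.
Weighting by the prior gives 1/6 · 0.002499 = 0.00041649, 1/3 · 0.044981 = 0.014994, 1/6 · 0.10412 = 0.017354, 1/3 · 0.089963 = 0.029988; these sum to 0.062752.
Normalising, the posterior is P(r = 1 | data) = 0.0066372, P(r = 3 | data) = 0.23894, P(r = 5 | data) = 0.27655, P(r = 6 | data) = 0.47788.
The predictive probability is P(black next | data) = (1/7)(0.0066372) + (3/7)(0.23894) + (5/7)(0.27655) + (6/7)(0.47788) = 0.71049.

0.7105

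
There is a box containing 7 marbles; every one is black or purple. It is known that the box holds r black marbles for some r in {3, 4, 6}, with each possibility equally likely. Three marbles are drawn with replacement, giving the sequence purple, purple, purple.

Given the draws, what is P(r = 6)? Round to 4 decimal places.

Compute the likelihood of the observed sequence for each case: P(data | r = 3) = (4/7)(4/7)(4/7) = 0.18659; P(data | r = 4) = (3/7)(3/7)(3/7) = 0.078717; P(data | r = 6) = (1/7)(1/7)(1/7) = 0.0029155.
The prior-weighted likelihoods are 1/3 · 0.18659 = 0.062196, 1/3 · 0.078717 = 0.026239, 1/3 · 0.0029155 = 0.00097182; with total 0.089407.
Hence P(r = 6 | data) = (0.00097182) / (0.089407) = 0.01087.

0.0109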